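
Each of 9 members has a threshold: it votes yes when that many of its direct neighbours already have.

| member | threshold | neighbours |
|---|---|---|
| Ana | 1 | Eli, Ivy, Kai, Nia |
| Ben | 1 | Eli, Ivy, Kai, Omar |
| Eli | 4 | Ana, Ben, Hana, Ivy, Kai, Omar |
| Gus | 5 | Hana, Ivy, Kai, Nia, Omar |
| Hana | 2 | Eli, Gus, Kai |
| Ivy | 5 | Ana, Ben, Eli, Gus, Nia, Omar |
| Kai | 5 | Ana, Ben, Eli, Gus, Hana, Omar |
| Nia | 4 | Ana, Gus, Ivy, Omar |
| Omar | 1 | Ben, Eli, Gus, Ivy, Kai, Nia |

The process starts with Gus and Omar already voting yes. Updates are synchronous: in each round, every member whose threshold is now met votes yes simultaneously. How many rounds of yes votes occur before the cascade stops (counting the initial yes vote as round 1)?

2

Round 1 — Gus, Omar vote yes (initial).
Round 2 — checking thresholds:
  Ben: 1 of 4 neighbours ≥ 1, votes yes.
  Eli: 1 of 6 neighbours < 4, holds.
  Hana: 1 of 3 neighbours < 2, holds.
  Ivy: 2 of 6 neighbours < 5, holds.
  Kai: 2 of 6 neighbours < 5, holds.
  Nia: 2 of 4 neighbours < 4, holds.
Round 3 — no new yes votes; cascade stops.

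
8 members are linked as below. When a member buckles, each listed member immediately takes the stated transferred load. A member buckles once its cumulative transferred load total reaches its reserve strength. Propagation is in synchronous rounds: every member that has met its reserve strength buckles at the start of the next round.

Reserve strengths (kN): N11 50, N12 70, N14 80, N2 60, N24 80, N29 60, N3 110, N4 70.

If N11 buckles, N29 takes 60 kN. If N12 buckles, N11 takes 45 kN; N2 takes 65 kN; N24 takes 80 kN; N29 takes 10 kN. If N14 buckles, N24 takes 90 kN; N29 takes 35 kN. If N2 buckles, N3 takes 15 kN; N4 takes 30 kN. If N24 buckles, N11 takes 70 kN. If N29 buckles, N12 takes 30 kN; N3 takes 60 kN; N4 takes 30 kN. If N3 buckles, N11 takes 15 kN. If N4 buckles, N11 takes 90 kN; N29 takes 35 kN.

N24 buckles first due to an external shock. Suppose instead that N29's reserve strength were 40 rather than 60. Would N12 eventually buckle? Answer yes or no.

no

With N29's reserve strength at 40:
Round 1 — N24 buckles (initial).
  N11: +70 → 70 ≥ 50
Round 2 — N11 buckles.
  N29: +60 → 60 ≥ 40
Round 3 — N29 buckles.
  N12: +30 → 30 < 70
  N3: +60 → 60 < 110
  N4: +30 → 30 < 70
No further bucklings.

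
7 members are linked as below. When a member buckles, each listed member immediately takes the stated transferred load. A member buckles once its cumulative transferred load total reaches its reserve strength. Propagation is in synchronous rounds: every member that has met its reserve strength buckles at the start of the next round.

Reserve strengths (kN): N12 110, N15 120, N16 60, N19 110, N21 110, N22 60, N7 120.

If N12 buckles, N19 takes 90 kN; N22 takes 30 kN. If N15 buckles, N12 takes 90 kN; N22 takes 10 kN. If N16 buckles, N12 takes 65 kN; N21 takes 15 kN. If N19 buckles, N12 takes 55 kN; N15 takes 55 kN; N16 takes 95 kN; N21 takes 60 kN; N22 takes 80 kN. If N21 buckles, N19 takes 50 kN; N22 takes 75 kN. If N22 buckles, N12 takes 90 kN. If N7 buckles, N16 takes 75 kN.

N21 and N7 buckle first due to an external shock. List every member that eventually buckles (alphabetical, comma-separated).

Round 1 — N21, N7 buckle (initial).
  N16: +75 → 75 ≥ 60
  N19: +50 → 50 < 110
  N22: +75 → 75 ≥ 60
Round 2 — N16, N22 buckle.
  N12: +65+90 → 155 ≥ 110
Round 3 — N12 buckles.
  N19: +90 → 140 ≥ 110
Round 4 — N19 buckles.
  N15: +55 → 55 < 120
No further bucklings.

N12, N16, N19, N21, N22, N7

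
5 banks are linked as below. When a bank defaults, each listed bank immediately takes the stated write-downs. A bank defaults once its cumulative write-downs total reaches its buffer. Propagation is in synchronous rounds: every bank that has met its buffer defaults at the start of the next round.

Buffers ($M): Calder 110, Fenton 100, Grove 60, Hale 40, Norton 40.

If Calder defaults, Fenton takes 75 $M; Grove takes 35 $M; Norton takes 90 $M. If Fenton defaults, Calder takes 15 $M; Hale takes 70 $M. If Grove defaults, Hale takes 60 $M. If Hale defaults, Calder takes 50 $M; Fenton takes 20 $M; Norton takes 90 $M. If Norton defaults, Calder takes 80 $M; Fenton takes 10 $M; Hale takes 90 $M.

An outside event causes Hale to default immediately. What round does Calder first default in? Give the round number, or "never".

Round 1 — Hale defaults (initial).
  Calder: +50 → 50 < 110
  Fenton: +20 → 20 < 100
  Norton: +90 → 90 ≥ 40
Round 2 — Norton defaults.
  Calder: +80 → 130 ≥ 110
  Fenton: +10 → 30 < 100
Round 3 — Calder defaults.
  Fenton: +75 → 105 ≥ 100
  Grove: +35 → 35 < 60
Round 4 — Fenton defaults.
No further defaults.

3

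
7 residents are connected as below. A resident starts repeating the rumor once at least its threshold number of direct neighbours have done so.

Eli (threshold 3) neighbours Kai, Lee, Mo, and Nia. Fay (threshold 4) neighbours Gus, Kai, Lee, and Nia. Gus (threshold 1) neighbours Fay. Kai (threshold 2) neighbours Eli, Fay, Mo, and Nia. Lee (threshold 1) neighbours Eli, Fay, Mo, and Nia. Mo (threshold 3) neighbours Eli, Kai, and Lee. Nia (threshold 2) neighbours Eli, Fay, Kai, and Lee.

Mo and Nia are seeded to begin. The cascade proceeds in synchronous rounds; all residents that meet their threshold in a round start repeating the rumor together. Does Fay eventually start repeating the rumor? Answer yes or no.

Round 1 — Mo, Nia start repeating the rumor (initial).
Round 2 — checking thresholds:
  Eli: 2 of 4 neighbours < 3, below threshold.
  Fay: 1 of 4 neighbours < 4, below threshold.
  Kai: 2 of 4 neighbours ≥ 2, starts repeating the rumor.
  Lee: 2 of 4 neighbours ≥ 1, starts repeating the rumor.
Round 3 — checking thresholds:
  Eli: 4 of 4 neighbours ≥ 3, starts repeating the rumor.
  Fay: 3 of 4 neighbours < 4, below threshold.
Round 4 — no new spreads; cascade stops.

no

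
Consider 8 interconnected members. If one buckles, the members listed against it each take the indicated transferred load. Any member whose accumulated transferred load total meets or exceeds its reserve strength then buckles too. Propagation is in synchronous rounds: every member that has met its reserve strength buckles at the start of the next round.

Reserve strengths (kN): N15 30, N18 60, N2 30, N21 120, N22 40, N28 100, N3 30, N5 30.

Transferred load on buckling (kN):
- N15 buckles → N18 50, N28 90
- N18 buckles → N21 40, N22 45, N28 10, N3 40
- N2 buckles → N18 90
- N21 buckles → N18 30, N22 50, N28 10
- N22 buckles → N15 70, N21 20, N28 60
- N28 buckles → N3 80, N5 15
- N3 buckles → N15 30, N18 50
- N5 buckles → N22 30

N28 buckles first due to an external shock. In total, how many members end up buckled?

5

Round 1 — N28 buckles (initial).
  N3: +80 → 80 ≥ 30
  N5: +15 → 15 < 30
Round 2 — N3 buckles.
  N15: +30 → 30 ≥ 30
  N18: +50 → 50 < 60
Round 3 — N15 buckles.
  N18: +50 → 100 ≥ 60
Round 4 — N18 buckles.
  N21: +40 → 40 < 120
  N22: +45 → 45 ≥ 40
Round 5 — N22 buckles.
  N21: +20 → 60 < 120
No further bucklings.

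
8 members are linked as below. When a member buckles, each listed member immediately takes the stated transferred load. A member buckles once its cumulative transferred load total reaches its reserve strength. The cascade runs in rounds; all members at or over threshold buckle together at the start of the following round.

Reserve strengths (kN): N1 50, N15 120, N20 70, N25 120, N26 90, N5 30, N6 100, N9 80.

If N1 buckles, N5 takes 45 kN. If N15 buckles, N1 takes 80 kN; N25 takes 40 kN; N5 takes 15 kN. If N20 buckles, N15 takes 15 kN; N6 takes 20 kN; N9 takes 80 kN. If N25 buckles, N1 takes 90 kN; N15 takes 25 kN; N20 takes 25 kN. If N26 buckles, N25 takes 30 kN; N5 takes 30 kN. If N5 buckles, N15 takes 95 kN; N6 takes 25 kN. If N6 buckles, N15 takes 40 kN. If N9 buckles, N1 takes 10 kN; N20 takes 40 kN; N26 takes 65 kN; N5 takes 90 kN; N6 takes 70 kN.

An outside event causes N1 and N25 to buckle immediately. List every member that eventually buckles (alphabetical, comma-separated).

N1, N15, N25, N5

Round 1 — N1, N25 buckle (initial).
  N15: +25 → 25 < 120
  N20: +25 → 25 < 70
  N5: +45 → 45 ≥ 30
Round 2 — N5 buckles.
  N15: +95 → 120 ≥ 120
  N6: +25 → 25 < 100
Round 3 — N15 buckles.
No further bucklings.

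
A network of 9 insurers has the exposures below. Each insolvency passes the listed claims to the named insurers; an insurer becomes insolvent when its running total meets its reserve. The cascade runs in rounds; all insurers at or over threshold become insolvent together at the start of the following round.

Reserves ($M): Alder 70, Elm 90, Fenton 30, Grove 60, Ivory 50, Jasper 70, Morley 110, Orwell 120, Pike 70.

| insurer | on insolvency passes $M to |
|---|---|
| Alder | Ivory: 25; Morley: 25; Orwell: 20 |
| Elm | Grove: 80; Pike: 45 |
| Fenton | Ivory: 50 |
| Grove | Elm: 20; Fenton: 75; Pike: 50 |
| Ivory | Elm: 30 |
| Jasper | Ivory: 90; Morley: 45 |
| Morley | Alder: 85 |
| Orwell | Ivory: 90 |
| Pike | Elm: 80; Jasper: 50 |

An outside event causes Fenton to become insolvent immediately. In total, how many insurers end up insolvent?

2

Round 1 — Fenton becomes insolvent (initial).
  Ivory: +50 → 50 ≥ 50
Round 2 — Ivory becomes insolvent.
  Elm: +30 → 30 < 90
No further insolvencies.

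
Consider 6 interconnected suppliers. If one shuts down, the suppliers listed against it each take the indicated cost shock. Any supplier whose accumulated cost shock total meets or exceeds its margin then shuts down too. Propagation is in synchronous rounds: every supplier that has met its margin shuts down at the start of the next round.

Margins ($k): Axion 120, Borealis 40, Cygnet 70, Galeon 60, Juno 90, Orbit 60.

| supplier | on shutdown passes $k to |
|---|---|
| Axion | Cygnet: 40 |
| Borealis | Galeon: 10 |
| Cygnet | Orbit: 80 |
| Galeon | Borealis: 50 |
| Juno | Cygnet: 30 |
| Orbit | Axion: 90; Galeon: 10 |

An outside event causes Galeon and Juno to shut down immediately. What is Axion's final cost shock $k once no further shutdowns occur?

0

Round 1 — Galeon, Juno shut down (initial).
  Borealis: +50 → 50 ≥ 40
  Cygnet: +30 → 30 < 70
Round 2 — Borealis shuts down.
No further shutdowns.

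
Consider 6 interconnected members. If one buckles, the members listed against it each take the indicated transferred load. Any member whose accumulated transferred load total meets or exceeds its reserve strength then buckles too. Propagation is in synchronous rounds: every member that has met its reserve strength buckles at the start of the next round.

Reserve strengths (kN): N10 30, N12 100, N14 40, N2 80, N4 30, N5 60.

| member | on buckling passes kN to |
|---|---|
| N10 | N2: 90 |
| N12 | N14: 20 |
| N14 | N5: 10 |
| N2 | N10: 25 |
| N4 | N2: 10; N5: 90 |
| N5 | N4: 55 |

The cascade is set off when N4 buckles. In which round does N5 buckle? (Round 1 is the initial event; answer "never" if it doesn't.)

Round 1 — N4 buckles (initial).
  N2: +10 → 10 < 80
  N5: +90 → 90 ≥ 60
Round 2 — N5 buckles.
No further bucklings.

2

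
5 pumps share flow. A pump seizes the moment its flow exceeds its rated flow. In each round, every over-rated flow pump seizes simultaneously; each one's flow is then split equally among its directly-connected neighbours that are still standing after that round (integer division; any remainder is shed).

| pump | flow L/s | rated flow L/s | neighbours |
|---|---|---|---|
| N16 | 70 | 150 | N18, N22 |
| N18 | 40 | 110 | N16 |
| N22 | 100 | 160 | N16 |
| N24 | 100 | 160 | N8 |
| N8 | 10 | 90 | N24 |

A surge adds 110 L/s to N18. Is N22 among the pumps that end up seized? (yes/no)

Round 1 — N18 at 150 > 110. N18 seizes.
  N18 sheds 150 L/s to N16: 150 each.
    N16: 70+150 = 220 > 150
Round 2 — N16 seizes.
  N16 sheds 220 L/s to N22: 220 each.
    N22: 100+220 = 320 > 160
Round 3 — N22 seizes.
  N22 sheds 320 L/s: no online neighbours, lost.
No further seizures.

yes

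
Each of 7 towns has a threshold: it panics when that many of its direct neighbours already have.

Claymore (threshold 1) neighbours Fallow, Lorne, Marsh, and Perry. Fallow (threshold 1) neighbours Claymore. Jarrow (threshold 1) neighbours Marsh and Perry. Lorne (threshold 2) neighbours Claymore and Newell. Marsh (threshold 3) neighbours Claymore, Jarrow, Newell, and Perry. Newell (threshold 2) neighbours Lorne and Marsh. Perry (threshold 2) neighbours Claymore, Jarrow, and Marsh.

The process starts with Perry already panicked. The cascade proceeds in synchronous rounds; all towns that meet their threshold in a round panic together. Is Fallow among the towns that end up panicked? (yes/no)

yes

Round 1 — Perry panics (initial).
Round 2 — checking thresholds:
  Claymore: 1 of 4 neighbours ≥ 1, panics.
  Jarrow: 1 of 2 neighbours ≥ 1, panics.
  Marsh: 1 of 4 neighbours < 3, not yet.
Round 3 — checking thresholds:
  Fallow: 1 of 1 neighbours ≥ 1, panics.
  Lorne: 1 of 2 neighbours < 2, not yet.
  Marsh: 3 of 4 neighbours ≥ 3, panics.
Round 4 — no new panics; cascade stops.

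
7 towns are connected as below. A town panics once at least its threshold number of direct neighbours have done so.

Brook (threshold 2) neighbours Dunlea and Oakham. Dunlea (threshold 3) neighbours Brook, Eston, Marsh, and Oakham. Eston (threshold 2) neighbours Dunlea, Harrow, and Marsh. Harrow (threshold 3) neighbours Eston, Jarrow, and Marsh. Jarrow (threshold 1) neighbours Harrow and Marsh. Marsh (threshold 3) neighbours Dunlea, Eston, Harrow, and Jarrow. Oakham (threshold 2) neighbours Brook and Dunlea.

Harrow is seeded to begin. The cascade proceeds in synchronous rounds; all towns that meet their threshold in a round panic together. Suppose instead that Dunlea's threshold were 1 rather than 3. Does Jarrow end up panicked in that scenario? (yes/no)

yes

With Dunlea's threshold at 1:
Round 1 — Harrow panics (initial).
Round 2 — checking thresholds:
  Eston: 1 of 3 neighbours < 2, not yet.
  Jarrow: 1 of 2 neighbours ≥ 1, panics.
  Marsh: 1 of 4 neighbours < 3, not yet.
Round 3 — no new panics; cascade stops.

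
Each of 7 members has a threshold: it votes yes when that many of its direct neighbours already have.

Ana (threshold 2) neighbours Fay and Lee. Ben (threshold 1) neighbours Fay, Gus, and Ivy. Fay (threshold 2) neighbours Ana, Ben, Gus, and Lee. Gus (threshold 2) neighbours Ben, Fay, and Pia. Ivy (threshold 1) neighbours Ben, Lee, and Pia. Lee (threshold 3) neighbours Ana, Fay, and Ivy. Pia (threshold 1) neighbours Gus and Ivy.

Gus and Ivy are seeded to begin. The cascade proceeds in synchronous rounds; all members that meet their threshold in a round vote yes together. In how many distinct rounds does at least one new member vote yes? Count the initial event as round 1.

3

Round 1 — Gus, Ivy vote yes (initial).
Round 2 — checking thresholds:
  Ben: 2 of 3 neighbours ≥ 1, votes yes.
  Fay: 1 of 4 neighbours < 2, not yet.
  Lee: 1 of 3 neighbours < 3, not yet.
  Pia: 2 of 2 neighbours ≥ 1, votes yes.
Round 3 — checking thresholds:
  Fay: 2 of 4 neighbours ≥ 2, votes yes.
  Lee: 1 of 3 neighbours < 3, not yet.
Round 4 — no new yes votes; cascade stops.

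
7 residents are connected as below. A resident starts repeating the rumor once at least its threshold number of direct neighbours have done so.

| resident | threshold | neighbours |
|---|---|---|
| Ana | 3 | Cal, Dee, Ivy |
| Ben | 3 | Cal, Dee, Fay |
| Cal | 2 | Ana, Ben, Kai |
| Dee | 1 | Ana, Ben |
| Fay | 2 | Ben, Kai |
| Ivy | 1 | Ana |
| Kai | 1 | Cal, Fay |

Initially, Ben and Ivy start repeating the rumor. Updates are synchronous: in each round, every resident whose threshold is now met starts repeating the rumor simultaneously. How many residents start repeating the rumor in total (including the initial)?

3

Round 1 — Ben, Ivy start repeating the rumor (initial).
Round 2 — checking thresholds:
  Ana: 1 of 3 neighbours < 3, below threshold.
  Cal: 1 of 3 neighbours < 2, below threshold.
  Dee: 1 of 2 neighbours ≥ 1, starts repeating the rumor.
  Fay: 1 of 2 neighbours < 2, below threshold.
Round 3 — no new spreads; cascade stops.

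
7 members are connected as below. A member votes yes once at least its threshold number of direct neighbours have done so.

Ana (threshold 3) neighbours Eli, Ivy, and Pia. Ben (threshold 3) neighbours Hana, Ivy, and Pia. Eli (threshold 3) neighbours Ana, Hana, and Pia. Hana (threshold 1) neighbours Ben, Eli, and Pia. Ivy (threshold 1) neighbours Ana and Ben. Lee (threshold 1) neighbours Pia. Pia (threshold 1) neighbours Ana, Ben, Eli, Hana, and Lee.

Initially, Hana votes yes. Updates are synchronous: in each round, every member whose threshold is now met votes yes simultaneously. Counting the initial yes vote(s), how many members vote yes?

Round 1 — Hana votes yes (initial).
Round 2 — checking thresholds:
  Ben: 1 of 3 neighbours < 3, holds.
  Eli: 1 of 3 neighbours < 3, holds.
  Pia: 1 of 5 neighbours ≥ 1, votes yes.
Round 3 — checking thresholds:
  Ana: 1 of 3 neighbours < 3, holds.
  Ben: 2 of 3 neighbours < 3, holds.
  Eli: 2 of 3 neighbours < 3, holds.
  Lee: 1 of 1 neighbours ≥ 1, votes yes.
Round 4 — no new yes votes; cascade stops.

3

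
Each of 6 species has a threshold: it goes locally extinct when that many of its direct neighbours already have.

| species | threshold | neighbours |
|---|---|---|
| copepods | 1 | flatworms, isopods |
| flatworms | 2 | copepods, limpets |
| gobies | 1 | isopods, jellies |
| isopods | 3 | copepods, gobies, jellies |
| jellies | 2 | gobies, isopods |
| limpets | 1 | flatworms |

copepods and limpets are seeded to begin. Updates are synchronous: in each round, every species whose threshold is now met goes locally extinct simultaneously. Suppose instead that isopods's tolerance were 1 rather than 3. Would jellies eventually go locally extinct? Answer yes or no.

yes

With isopods's tolerance at 1:
Round 1 — copepods, limpets go locally extinct (initial).
Round 2 — checking thresholds:
  flatworms: 2 of 2 neighbours ≥ 2, goes locally extinct.
  isopods: 1 of 3 neighbours ≥ 1, goes locally extinct.
Round 3 — checking thresholds:
  gobies: 1 of 2 neighbours ≥ 1, goes locally extinct.
  jellies: 1 of 2 neighbours < 2, holds.
Round 4 — checking thresholds:
  jellies: 2 of 2 neighbours ≥ 2, goes locally extinct.
Round 5 — no new extinctions; cascade stops.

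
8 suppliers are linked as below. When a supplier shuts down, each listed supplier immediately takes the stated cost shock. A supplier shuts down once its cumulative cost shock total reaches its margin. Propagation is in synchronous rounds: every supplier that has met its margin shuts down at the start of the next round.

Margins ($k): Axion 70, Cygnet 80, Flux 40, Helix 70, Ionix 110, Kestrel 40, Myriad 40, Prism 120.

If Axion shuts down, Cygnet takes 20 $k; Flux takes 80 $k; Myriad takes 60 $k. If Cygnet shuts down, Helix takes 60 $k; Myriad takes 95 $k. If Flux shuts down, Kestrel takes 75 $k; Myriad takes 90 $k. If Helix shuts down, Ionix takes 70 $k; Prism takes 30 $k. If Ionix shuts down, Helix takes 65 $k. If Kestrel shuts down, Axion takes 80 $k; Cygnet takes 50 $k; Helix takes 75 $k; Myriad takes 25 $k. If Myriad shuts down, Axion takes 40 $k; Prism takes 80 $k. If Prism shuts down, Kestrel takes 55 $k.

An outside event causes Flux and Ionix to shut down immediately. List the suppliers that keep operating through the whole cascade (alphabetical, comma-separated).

Cygnet, Prism

Round 1 — Flux, Ionix shut down (initial).
  Helix: +65 → 65 < 70
  Kestrel: +75 → 75 ≥ 40
  Myriad: +90 → 90 ≥ 40
Round 2 — Kestrel, Myriad shut down.
  Axion: +80+40 → 120 ≥ 70
  Cygnet: +50 → 50 < 80
  Helix: +75 → 140 ≥ 70
  Prism: +80 → 80 < 120
Round 3 — Axion, Helix shut down.
  Cygnet: +20 → 70 < 80
  Prism: +30 → 110 < 120
No further shutdowns.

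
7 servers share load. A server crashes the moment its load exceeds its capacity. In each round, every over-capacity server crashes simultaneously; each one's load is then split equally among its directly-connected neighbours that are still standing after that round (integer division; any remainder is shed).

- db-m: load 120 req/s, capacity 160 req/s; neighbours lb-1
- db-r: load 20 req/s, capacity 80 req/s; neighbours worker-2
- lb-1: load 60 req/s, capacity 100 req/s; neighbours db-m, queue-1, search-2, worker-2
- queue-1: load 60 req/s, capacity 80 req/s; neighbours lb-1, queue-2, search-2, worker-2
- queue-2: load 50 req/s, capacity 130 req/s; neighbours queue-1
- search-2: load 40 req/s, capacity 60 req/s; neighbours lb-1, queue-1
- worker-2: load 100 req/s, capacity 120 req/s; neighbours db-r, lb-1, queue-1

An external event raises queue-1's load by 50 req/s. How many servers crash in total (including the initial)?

Round 1 — queue-1 at 110 > 80. queue-1 crashes.
  queue-1 sheds 110 req/s to lb-1, queue-2, search-2, worker-2: 27 each (2 lost).
    lb-1: 60+27 = 87 ≤ 100
    queue-2: 50+27 = 77 ≤ 130
    search-2: 40+27 = 67 > 60
    worker-2: 100+27 = 127 > 120
Round 2 — search-2, worker-2 crash.
  search-2 sheds 67 req/s to lb-1: 67 each.
    lb-1: 87+67 = 154 > 100
  worker-2 sheds 127 req/s to db-r, lb-1: 63 each (1 lost).
    db-r: 20+63 = 83 > 80
    lb-1: 154+63 = 217 > 100
Round 3 — db-r, lb-1 crash.
  db-r sheds 83 req/s: no online neighbours, lost.
  lb-1 sheds 217 req/s to db-m: 217 each.
    db-m: 120+217 = 337 > 160
Round 4 — db-m crashes.
  db-m sheds 337 req/s: no online neighbours, lost.
No further crashes.

6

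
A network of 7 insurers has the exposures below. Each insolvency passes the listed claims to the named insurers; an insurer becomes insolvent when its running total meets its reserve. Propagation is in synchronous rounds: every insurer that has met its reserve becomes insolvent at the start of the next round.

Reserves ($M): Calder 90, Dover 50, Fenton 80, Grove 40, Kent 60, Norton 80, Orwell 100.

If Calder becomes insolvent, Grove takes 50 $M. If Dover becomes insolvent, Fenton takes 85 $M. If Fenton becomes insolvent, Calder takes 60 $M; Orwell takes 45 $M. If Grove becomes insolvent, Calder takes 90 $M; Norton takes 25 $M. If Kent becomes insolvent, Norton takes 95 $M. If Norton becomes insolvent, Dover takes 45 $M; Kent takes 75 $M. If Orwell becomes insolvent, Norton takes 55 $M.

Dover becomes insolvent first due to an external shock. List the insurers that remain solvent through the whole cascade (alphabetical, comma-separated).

Calder, Grove, Kent, Norton, Orwell

Round 1 — Dover becomes insolvent (initial).
  Fenton: +85 → 85 ≥ 80
Round 2 — Fenton becomes insolvent.
  Calder: +60 → 60 < 90
  Orwell: +45 → 45 < 100
No further insolvencies.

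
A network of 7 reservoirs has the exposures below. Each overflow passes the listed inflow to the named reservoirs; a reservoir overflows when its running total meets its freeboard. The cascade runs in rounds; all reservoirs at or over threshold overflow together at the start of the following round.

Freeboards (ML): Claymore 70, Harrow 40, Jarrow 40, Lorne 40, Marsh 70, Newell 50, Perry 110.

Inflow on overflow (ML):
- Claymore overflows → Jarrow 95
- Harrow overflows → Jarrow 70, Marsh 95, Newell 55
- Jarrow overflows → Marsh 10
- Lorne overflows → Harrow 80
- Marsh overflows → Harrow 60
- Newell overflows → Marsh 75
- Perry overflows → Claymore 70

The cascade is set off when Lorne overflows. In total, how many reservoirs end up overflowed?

5

Round 1 — Lorne overflows (initial).
  Harrow: +80 → 80 ≥ 40
Round 2 — Harrow overflows.
  Jarrow: +70 → 70 ≥ 40
  Marsh: +95 → 95 ≥ 70
  Newell: +55 → 55 ≥ 50
Round 3 — Jarrow, Marsh, Newell overflow.
No further overflows.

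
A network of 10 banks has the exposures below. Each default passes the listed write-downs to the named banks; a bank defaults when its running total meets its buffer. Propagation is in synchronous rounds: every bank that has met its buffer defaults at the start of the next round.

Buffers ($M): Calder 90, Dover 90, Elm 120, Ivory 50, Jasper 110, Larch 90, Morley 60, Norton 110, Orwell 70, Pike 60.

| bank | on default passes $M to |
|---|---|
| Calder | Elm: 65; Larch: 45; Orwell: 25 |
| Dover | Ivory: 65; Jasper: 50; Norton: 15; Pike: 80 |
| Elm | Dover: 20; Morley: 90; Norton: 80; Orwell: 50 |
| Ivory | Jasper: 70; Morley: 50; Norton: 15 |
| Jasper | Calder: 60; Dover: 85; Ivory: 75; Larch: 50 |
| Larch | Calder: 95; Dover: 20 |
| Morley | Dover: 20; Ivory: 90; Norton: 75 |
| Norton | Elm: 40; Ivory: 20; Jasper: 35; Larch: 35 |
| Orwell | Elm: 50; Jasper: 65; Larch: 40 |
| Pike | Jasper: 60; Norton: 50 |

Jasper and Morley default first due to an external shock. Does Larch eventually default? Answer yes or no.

no

Round 1 — Jasper, Morley default (initial).
  Calder: +60 → 60 < 90
  Dover: +85+20 → 105 ≥ 90
  Ivory: +75+90 → 165 ≥ 50
  Larch: +50 → 50 < 90
  Norton: +75 → 75 < 110
Round 2 — Dover, Ivory default.
  Norton: +15+15 → 105 < 110
  Pike: +80 → 80 ≥ 60
Round 3 — Pike defaults.
  Norton: +50 → 155 ≥ 110
Round 4 — Norton defaults.
  Elm: +40 → 40 < 120
  Larch: +35 → 85 < 90
No further defaults.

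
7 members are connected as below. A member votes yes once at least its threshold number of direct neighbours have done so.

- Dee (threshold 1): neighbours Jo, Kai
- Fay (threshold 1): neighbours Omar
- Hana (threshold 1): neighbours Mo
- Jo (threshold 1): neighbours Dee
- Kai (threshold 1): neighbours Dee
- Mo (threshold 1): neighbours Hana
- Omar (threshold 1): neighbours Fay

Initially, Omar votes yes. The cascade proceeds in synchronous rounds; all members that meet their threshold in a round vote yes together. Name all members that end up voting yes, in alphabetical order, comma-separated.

Fay, Omar

Round 1 — Omar votes yes (initial).
Round 2 — checking thresholds:
  Fay: 1 of 1 neighbours ≥ 1, votes yes.
Round 3 — no new yes votes; cascade stops.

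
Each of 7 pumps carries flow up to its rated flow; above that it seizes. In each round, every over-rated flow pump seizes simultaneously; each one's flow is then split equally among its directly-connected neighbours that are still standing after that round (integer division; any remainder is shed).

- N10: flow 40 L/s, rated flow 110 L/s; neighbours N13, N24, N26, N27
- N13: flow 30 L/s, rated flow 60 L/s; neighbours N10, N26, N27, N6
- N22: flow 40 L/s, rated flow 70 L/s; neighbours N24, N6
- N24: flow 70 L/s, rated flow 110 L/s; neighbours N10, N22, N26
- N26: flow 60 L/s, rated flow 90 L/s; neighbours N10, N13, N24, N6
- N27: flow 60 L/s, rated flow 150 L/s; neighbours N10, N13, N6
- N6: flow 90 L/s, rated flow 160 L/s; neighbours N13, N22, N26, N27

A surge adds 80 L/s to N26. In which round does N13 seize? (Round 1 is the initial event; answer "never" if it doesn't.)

2

Round 1 — N26 at 140 > 90. N26 seizes.
  N26 sheds 140 L/s to N10, N13, N24, N6: 35 each.
    N10: 40+35 = 75 ≤ 110
    N13: 30+35 = 65 > 60
    N24: 70+35 = 105 ≤ 110
    N6: 90+35 = 125 ≤ 160
Round 2 — N13 seizes.
  N13 sheds 65 L/s to N10, N27, N6: 21 each (2 lost).
    N10: 75+21 = 96 ≤ 110
    N27: 60+21 = 81 ≤ 150
    N6: 125+21 = 146 ≤ 160
No further seizures.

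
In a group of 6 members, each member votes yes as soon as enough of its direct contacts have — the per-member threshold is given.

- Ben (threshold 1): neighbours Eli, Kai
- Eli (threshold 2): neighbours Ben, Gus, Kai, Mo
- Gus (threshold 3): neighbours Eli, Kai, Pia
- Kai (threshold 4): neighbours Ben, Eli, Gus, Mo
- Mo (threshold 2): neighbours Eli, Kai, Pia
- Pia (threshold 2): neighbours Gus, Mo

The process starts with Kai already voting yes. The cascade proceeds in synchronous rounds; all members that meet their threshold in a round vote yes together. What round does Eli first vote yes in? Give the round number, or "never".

Round 1 — Kai votes yes (initial).
Round 2 — checking thresholds:
  Ben: 1 of 2 neighbours ≥ 1, votes yes.
  Eli: 1 of 4 neighbours < 2, holds.
  Gus: 1 of 3 neighbours < 3, holds.
  Mo: 1 of 3 neighbours < 2, holds.
Round 3 — checking thresholds:
  Eli: 2 of 4 neighbours ≥ 2, votes yes.
  Gus: 1 of 3 neighbours < 3, holds.
  Mo: 1 of 3 neighbours < 2, holds.
Round 4 — checking thresholds:
  Gus: 2 of 3 neighbours < 3, holds.
  Mo: 2 of 3 neighbours ≥ 2, votes yes.
Round 5 — no new yes votes; cascade stops.

3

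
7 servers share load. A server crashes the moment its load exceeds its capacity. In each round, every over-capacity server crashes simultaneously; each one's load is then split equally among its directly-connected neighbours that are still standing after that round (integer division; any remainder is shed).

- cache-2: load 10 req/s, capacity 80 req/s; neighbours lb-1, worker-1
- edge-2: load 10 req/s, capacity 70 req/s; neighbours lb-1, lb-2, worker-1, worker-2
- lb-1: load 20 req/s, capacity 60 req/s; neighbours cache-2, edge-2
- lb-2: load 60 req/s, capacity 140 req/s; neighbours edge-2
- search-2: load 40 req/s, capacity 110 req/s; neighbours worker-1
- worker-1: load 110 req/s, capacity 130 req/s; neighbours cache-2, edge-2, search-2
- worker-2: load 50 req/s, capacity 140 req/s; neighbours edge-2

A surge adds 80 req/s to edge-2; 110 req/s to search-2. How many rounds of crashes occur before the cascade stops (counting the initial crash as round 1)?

Round 1 — edge-2 at 90 > 70; search-2 at 150 > 110. edge-2, search-2 crash.
  edge-2 sheds 90 req/s to lb-1, lb-2, worker-1, worker-2: 22 each (2 lost).
    lb-1: 20+22 = 42 ≤ 60
    lb-2: 60+22 = 82 ≤ 140
    worker-1: 110+22 = 132 > 130
    worker-2: 50+22 = 72 ≤ 140
  search-2 sheds 150 req/s to worker-1: 150 each.
    worker-1: 132+150 = 282 > 130
Round 2 — worker-1 crashes.
  worker-1 sheds 282 req/s to cache-2: 282 each.
    cache-2: 10+282 = 292 > 80
Round 3 — cache-2 crashes.
  cache-2 sheds 292 req/s to lb-1: 292 each.
    lb-1: 42+292 = 334 > 60
Round 4 — lb-1 crashes.
  lb-1 sheds 334 req/s: no online neighbours, lost.
No further crashes.

4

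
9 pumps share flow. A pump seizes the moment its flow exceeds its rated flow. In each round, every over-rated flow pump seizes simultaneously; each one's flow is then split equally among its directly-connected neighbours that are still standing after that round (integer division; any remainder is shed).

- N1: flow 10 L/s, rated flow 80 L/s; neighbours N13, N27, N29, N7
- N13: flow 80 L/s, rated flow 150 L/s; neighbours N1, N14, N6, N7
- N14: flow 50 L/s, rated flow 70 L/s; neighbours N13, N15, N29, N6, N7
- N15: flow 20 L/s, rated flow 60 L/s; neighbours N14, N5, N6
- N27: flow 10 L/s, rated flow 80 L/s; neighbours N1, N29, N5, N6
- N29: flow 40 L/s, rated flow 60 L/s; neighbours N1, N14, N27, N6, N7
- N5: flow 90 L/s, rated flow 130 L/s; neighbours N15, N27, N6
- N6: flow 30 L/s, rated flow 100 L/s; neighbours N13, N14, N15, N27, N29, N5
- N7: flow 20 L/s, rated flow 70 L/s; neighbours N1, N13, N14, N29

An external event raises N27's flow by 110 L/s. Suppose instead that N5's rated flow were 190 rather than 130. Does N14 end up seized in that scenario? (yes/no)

no

With N5's rated flow at 190:
Round 1 — N27 at 120 > 80. N27 seizes.
  N27 sheds 120 L/s to N1, N29, N5, N6: 30 each.
    N1: 10+30 = 40 ≤ 80
    N29: 40+30 = 70 > 60
    N5: 90+30 = 120 ≤ 190
    N6: 30+30 = 60 ≤ 100
Round 2 — N29 seizes.
  N29 sheds 70 L/s to N1, N14, N6, N7: 17 each (2 lost).
    N1: 40+17 = 57 ≤ 80
    N14: 50+17 = 67 ≤ 70
    N6: 60+17 = 77 ≤ 100
    N7: 20+17 = 37 ≤ 70
No further seizures.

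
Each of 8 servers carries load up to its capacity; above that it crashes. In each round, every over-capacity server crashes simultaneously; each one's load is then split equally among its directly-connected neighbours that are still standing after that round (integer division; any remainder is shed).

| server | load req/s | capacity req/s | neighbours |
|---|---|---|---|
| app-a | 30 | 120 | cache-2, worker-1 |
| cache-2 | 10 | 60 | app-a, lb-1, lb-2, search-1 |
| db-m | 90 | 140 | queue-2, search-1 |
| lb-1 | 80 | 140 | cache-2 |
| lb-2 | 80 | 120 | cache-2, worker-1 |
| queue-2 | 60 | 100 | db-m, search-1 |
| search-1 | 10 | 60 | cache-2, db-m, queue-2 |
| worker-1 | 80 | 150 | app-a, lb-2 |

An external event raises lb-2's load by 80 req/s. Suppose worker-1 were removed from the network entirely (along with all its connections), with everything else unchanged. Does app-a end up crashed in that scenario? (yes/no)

no

With worker-1 removed:
Round 1 — lb-2 at 160 > 120. lb-2 crashes.
  lb-2 sheds 160 req/s to cache-2: 160 each.
    cache-2: 10+160 = 170 > 60
Round 2 — cache-2 crashes.
  cache-2 sheds 170 req/s to app-a, lb-1, search-1: 56 each (2 lost).
    app-a: 30+56 = 86 ≤ 120
    lb-1: 80+56 = 136 ≤ 140
    search-1: 10+56 = 66 > 60
Round 3 — search-1 crashes.
  search-1 sheds 66 req/s to db-m, queue-2: 33 each.
    db-m: 90+33 = 123 ≤ 140
    queue-2: 60+33 = 93 ≤ 100
No further crashes.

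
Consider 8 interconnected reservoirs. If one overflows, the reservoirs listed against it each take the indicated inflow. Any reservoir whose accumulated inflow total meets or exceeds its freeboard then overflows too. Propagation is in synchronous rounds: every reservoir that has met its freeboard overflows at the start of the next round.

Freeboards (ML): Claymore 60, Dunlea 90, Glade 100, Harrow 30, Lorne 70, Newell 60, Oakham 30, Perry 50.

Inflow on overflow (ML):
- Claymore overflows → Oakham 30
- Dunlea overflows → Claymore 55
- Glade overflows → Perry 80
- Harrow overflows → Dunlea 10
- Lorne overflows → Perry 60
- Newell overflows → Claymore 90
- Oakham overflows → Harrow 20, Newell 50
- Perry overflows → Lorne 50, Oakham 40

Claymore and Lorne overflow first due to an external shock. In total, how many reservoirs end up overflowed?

Round 1 — Claymore, Lorne overflow (initial).
  Oakham: +30 → 30 ≥ 30
  Perry: +60 → 60 ≥ 50
Round 2 — Oakham, Perry overflow.
  Harrow: +20 → 20 < 30
  Newell: +50 → 50 < 60
No further overflows.

4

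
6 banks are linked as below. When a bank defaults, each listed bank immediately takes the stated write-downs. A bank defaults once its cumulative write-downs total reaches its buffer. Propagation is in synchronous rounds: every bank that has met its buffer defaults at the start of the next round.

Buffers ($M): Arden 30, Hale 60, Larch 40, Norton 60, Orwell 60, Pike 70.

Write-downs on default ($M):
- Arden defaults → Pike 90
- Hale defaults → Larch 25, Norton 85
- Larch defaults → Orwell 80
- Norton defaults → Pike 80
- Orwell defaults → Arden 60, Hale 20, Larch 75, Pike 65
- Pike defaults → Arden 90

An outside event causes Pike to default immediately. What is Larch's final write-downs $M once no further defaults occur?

Round 1 — Pike defaults (initial).
  Arden: +90 → 90 ≥ 30
Round 2 — Arden defaults.
No further defaults.

0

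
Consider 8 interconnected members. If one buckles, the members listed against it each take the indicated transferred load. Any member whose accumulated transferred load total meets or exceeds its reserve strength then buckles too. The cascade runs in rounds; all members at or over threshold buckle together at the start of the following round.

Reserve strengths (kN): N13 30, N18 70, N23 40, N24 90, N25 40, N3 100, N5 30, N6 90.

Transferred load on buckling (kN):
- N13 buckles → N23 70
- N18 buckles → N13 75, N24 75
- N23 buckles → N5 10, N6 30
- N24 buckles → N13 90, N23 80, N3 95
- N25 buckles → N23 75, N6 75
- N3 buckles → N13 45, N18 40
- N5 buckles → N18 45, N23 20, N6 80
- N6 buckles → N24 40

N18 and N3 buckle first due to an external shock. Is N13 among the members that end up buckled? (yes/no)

yes

Round 1 — N18, N3 buckle (initial).
  N13: +75+45 → 120 ≥ 30
  N24: +75 → 75 < 90
Round 2 — N13 buckles.
  N23: +70 → 70 ≥ 40
Round 3 — N23 buckles.
  N5: +10 → 10 < 30
  N6: +30 → 30 < 90
No further bucklings.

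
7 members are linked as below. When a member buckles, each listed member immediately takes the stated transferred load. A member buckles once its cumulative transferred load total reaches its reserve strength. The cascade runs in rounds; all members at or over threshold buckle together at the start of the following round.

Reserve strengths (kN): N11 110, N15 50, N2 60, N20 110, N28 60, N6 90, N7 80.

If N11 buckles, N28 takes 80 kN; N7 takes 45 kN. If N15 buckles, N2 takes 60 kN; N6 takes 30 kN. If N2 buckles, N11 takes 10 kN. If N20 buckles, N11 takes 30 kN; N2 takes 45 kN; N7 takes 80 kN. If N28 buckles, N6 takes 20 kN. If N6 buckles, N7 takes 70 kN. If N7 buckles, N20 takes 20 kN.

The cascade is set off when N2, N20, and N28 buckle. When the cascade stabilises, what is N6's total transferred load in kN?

Round 1 — N2, N20, N28 buckle (initial).
  N11: +10+30 → 40 < 110
  N6: +20 → 20 < 90
  N7: +80 → 80 ≥ 80
Round 2 — N7 buckles.
No further bucklings.

20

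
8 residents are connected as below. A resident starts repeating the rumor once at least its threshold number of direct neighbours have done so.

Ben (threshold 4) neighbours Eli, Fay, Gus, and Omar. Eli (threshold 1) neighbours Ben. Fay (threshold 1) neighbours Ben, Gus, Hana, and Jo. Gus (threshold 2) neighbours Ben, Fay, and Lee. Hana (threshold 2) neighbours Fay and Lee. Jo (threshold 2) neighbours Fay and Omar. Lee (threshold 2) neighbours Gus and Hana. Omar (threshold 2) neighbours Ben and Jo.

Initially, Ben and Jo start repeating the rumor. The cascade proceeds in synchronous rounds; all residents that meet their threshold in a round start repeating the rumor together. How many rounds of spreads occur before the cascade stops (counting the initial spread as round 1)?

Round 1 — Ben, Jo start repeating the rumor (initial).
Round 2 — checking thresholds:
  Eli: 1 of 1 neighbours ≥ 1, starts repeating the rumor.
  Fay: 2 of 4 neighbours ≥ 1, starts repeating the rumor.
  Gus: 1 of 3 neighbours < 2, below threshold.
  Omar: 2 of 2 neighbours ≥ 2, starts repeating the rumor.
Round 3 — checking thresholds:
  Gus: 2 of 3 neighbours ≥ 2, starts repeating the rumor.
  Hana: 1 of 2 neighbours < 2, below threshold.
Round 4 — no new spreads; cascade stops.

3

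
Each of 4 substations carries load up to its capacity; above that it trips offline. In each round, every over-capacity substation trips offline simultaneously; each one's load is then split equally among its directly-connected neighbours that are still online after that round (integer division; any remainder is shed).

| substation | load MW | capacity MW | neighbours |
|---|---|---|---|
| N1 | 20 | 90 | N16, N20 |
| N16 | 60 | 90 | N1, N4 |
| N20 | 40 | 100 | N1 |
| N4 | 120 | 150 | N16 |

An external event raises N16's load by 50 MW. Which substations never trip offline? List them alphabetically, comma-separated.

N1, N20

Round 1 — N16 at 110 > 90. N16 trips offline.
  N16 sheds 110 MW to N1, N4: 55 each.
    N1: 20+55 = 75 ≤ 90
    N4: 120+55 = 175 > 150
Round 2 — N4 trips offline.
  N4 sheds 175 MW: no online neighbours, lost.
No further trips.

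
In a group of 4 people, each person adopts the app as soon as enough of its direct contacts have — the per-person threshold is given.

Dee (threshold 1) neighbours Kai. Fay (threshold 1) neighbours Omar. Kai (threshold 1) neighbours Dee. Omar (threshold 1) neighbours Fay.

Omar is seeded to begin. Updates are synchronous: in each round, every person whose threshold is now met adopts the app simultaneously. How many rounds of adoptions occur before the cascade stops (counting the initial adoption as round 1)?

Round 1 — Omar adopts the app (initial).
Round 2 — checking thresholds:
  Fay: 1 of 1 neighbours ≥ 1, adopts the app.
Round 3 — no new adoptions; cascade stops.

2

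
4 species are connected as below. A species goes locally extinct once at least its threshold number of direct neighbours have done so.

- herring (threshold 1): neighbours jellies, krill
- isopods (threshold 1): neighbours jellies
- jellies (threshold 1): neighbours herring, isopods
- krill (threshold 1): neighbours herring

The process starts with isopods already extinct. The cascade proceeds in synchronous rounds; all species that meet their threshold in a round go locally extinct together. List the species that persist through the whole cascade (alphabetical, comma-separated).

none

Round 1 — isopods goes locally extinct (initial).
Round 2 — checking thresholds:
  jellies: 1 of 2 neighbours ≥ 1, goes locally extinct.
Round 3 — checking thresholds:
  herring: 1 of 2 neighbours ≥ 1, goes locally extinct.
Round 4 — checking thresholds:
  krill: 1 of 1 neighbours ≥ 1, goes locally extinct.
Round 5 — no new extinctions; cascade stops.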